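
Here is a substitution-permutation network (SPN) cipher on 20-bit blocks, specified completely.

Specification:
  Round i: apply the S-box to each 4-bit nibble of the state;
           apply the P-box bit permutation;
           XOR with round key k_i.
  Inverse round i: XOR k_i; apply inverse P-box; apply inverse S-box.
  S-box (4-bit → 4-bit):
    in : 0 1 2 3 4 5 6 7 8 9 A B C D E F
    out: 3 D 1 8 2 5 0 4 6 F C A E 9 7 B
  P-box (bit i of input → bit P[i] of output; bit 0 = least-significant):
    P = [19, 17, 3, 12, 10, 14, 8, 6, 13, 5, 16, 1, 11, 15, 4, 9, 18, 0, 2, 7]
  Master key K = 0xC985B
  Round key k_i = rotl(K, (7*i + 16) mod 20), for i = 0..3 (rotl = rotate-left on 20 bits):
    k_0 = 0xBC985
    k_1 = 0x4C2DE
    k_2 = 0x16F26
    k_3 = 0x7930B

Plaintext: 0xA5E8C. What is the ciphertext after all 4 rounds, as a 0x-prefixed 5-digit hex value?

s_0 = plaintext = 0xA5E8C
s_1 = Round(s_0, k_0) = 0x8B039
s_2 = Round(s_1, k_1) = 0xE70B3
s_3 = Round(s_2, k_2) = 0x51F53
s_4 = Round(s_3, k_3) = 0x3AC3D

0x3AC3D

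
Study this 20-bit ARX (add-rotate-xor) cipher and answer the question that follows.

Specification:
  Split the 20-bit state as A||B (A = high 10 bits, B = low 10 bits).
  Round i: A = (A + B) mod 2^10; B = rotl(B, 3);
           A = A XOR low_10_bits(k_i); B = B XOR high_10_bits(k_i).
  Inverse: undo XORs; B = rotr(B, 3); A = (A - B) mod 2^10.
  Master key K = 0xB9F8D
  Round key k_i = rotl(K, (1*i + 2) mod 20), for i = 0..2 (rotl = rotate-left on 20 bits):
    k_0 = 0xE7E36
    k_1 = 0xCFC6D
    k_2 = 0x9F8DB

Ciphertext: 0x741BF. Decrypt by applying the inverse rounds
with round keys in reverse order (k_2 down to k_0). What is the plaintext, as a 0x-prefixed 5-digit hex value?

0xC938C

s_0 = ciphertext = 0x741BF
s_1 = InvRound(s_0, k_2) = 0x04CF8
s_2 = InvRound(s_1, k_1) = 0x21BF8
s_3 = InvRound(s_2, k_0) = 0xC938C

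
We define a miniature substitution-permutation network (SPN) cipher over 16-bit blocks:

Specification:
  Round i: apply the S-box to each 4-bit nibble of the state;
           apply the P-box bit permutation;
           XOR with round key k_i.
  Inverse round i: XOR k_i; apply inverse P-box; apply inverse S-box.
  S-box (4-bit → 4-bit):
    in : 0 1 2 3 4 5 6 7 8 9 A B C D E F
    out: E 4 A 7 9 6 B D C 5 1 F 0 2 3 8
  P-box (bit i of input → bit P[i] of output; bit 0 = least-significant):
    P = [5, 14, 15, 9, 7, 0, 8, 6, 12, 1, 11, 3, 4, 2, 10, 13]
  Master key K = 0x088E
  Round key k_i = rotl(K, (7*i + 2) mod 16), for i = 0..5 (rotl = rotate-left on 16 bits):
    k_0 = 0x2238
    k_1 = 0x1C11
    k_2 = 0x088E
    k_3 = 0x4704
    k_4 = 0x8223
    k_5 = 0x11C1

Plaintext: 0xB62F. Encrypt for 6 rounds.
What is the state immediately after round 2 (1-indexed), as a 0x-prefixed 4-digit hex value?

0x8AF8

s_0 = plaintext = 0xB62F
s_1 = Round(s_0, k_0) = 0x1467
s_2 = Round(s_1, k_1) = 0x8AF8
s_3 = Round(s_2, k_2) = 0xBECE
s_4 = Round(s_3, k_3) = 0x3332
s_5 = Round(s_4, k_4) = 0xDDB4
s_6 = Round(s_5, k_5) = 0x1226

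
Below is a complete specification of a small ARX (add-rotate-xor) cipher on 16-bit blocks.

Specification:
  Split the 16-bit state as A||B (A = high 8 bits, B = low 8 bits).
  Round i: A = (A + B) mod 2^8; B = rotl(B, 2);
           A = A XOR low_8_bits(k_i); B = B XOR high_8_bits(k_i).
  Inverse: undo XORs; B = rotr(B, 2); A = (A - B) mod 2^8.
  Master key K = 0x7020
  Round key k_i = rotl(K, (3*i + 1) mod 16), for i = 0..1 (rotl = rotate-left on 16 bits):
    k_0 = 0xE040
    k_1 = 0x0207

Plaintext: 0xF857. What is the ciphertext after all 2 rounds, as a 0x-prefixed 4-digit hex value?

s_0 = plaintext = 0xF857
s_1 = Round(s_0, k_0) = 0x0FBD
s_2 = Round(s_1, k_1) = 0xCBF4

0xCBF4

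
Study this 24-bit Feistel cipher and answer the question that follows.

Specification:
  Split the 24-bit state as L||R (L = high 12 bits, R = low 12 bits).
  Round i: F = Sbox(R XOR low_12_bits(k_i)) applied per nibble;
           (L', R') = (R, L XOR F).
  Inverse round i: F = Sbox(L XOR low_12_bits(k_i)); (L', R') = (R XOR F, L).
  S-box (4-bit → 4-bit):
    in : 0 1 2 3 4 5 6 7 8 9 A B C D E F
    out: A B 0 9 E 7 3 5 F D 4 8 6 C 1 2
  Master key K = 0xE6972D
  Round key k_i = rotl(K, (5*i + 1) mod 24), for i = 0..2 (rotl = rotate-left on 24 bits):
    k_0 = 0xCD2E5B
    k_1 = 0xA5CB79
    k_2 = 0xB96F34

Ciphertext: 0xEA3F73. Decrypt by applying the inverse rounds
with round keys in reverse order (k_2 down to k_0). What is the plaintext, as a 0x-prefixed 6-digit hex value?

0x432C61

s_0 = ciphertext = 0xEA3F73
s_1 = InvRound(s_0, k_2) = 0x4A6EA3
s_2 = InvRound(s_1, k_1) = 0xC614A6
s_3 = InvRound(s_2, k_0) = 0x432C61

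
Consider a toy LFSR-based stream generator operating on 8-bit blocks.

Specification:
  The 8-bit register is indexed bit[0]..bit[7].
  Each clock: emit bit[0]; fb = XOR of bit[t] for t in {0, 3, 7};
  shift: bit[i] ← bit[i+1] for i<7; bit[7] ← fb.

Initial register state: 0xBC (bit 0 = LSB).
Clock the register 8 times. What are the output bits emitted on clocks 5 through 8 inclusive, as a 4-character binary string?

1101

reg_0 = 0xBC
clock 1: out=0, reg = 0x5E
clock 2: out=0, reg = 0xAF
clock 3: out=1, reg = 0xD7
clock 4: out=1, reg = 0x6B
clock 5: out=1, reg = 0x35
clock 6: out=1, reg = 0x9A
clock 7: out=0, reg = 0x4D
clock 8: out=1, reg = 0x26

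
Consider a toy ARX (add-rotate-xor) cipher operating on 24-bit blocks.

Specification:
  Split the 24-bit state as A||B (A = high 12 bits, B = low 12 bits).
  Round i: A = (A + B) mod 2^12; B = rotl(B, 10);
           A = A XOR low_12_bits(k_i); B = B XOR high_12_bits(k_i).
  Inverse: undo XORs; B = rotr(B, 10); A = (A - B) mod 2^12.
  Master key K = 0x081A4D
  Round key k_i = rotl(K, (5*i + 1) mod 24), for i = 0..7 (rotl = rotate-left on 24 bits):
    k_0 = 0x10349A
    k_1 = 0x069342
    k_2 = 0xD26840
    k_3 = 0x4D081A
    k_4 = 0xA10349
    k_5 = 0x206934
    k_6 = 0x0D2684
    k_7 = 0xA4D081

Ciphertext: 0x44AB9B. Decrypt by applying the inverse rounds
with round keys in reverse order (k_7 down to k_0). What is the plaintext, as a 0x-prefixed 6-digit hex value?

s_0 = ciphertext = 0x44AB9B
s_1 = InvRound(s_0, k_7) = 0xD73758
s_2 = InvRound(s_1, k_6) = 0xDCEE29
s_3 = InvRound(s_2, k_5) = 0x43B0BF
s_4 = InvRound(s_3, k_4) = 0xCB4ABE
s_5 = InvRound(s_4, k_3) = 0xAF39BB
s_6 = InvRound(s_5, k_2) = 0x03E275
s_7 = InvRound(s_6, k_1) = 0xB0C870
s_8 = InvRound(s_7, k_0) = 0x9C85CE

0x9C85CE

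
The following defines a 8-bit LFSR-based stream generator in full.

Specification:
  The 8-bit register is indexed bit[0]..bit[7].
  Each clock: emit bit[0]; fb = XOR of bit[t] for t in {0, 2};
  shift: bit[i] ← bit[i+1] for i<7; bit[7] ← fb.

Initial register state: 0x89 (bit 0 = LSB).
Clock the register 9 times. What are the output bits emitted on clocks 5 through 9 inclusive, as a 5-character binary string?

00011

reg_0 = 0x89
clock 1: out=1, reg = 0xC4
clock 2: out=0, reg = 0xE2
clock 3: out=0, reg = 0x71
clock 4: out=1, reg = 0xB8
clock 5: out=0, reg = 0x5C
clock 6: out=0, reg = 0xAE
clock 7: out=0, reg = 0xD7
clock 8: out=1, reg = 0x6B
clock 9: out=1, reg = 0xB5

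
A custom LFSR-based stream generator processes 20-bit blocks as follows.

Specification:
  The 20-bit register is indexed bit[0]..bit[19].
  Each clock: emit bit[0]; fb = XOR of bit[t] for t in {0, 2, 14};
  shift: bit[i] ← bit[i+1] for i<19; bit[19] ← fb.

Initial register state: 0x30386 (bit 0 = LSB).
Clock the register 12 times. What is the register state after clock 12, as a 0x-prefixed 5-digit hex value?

0x9AB30

reg_0 = 0x30386
clock 1: out=0, reg = 0x981C3
clock 2: out=1, reg = 0xCC0E1
clock 3: out=1, reg = 0x66070
clock 4: out=0, reg = 0xB3038
clock 5: out=0, reg = 0x5981C
clock 6: out=0, reg = 0xACC0E
clock 7: out=0, reg = 0x56607
clock 8: out=1, reg = 0xAB303
clock 9: out=1, reg = 0xD5981
clock 10: out=1, reg = 0x6ACC0
clock 11: out=0, reg = 0x35660
clock 12: out=0, reg = 0x9AB30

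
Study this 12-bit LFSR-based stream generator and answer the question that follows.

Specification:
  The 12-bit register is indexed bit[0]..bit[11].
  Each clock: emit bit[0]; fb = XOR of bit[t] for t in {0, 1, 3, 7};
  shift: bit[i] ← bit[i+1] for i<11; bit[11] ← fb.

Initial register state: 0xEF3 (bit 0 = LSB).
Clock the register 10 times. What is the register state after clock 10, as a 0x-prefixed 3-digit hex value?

0xDA7

reg_0 = 0xEF3
clock 1: out=1, reg = 0xF79
clock 2: out=1, reg = 0x7BC
clock 3: out=0, reg = 0x3DE
clock 4: out=0, reg = 0x9EF
clock 5: out=1, reg = 0x4F7
clock 6: out=1, reg = 0xA7B
clock 7: out=1, reg = 0xD3D
clock 8: out=1, reg = 0x69E
clock 9: out=0, reg = 0xB4F
clock 10: out=1, reg = 0xDA7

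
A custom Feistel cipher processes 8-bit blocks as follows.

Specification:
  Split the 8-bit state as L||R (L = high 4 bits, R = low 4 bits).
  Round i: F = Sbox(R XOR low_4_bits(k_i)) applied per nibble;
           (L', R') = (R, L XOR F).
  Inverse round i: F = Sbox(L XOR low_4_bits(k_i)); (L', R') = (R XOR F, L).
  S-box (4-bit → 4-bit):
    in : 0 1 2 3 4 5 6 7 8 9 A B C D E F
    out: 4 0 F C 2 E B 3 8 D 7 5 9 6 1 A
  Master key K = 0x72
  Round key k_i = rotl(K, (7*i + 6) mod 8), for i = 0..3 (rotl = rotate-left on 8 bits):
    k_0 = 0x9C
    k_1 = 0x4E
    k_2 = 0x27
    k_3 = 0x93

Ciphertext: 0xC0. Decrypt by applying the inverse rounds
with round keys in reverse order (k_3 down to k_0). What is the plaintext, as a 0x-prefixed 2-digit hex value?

0x88

s_0 = ciphertext = 0xC0
s_1 = InvRound(s_0, k_3) = 0xAC
s_2 = InvRound(s_1, k_2) = 0xAA
s_3 = InvRound(s_2, k_1) = 0x8A
s_4 = InvRound(s_3, k_0) = 0x88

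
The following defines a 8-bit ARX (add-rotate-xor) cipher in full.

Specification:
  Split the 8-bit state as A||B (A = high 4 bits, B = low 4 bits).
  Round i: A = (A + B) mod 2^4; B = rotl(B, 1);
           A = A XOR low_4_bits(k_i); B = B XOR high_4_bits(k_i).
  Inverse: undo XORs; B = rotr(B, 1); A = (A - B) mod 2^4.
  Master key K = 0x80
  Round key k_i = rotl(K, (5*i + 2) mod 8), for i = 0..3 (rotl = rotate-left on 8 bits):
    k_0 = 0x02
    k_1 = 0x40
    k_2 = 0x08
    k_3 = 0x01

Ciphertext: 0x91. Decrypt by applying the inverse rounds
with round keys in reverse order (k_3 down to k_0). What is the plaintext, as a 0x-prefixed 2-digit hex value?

0x60

s_0 = ciphertext = 0x91
s_1 = InvRound(s_0, k_3) = 0x08
s_2 = InvRound(s_1, k_2) = 0x44
s_3 = InvRound(s_2, k_1) = 0x40
s_4 = InvRound(s_3, k_0) = 0x60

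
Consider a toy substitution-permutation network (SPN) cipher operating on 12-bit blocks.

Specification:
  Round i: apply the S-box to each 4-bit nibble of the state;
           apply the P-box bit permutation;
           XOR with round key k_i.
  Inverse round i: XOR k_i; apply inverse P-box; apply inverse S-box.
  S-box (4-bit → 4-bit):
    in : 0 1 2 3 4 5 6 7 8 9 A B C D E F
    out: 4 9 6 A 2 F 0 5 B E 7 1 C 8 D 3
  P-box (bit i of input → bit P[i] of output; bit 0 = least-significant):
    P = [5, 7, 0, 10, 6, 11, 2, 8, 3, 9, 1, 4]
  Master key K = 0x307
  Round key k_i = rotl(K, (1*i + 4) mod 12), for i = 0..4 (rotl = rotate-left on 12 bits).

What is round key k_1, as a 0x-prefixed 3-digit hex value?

0x0E6

K = 0x307
k_0 = rotl(K, (1*0+4) mod 12) = rotl(K, 4) = 0x073
k_1 = rotl(K, (1*1+4) mod 12) = rotl(K, 5) = 0x0E6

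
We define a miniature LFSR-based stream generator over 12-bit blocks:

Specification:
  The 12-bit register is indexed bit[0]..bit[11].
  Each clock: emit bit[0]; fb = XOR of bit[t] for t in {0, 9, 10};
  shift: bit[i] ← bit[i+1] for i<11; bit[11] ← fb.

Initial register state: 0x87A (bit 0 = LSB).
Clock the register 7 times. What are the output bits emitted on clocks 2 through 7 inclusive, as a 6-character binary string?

reg_0 = 0x87A
clock 1: out=0, reg = 0x43D
clock 2: out=1, reg = 0x21E
clock 3: out=0, reg = 0x90F
clock 4: out=1, reg = 0xC87
clock 5: out=1, reg = 0x643
clock 6: out=1, reg = 0xB21
clock 7: out=1, reg = 0x590

101111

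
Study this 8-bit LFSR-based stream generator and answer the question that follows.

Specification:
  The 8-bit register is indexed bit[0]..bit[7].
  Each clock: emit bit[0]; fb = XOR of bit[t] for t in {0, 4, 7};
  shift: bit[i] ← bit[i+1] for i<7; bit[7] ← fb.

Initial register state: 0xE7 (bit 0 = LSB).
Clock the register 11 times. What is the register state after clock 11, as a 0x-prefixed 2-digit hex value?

0x9B

reg_0 = 0xE7
clock 1: out=1, reg = 0x73
clock 2: out=1, reg = 0x39
clock 3: out=1, reg = 0x1C
clock 4: out=0, reg = 0x8E
clock 5: out=0, reg = 0xC7
clock 6: out=1, reg = 0x63
clock 7: out=1, reg = 0xB1
clock 8: out=1, reg = 0xD8
clock 9: out=0, reg = 0x6C
clock 10: out=0, reg = 0x36
clock 11: out=0, reg = 0x9B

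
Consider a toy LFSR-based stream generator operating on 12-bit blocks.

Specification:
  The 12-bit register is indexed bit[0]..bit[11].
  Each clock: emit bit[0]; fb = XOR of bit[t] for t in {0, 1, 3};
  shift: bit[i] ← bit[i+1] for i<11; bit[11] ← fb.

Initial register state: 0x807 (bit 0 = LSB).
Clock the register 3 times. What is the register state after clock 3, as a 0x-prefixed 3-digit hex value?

reg_0 = 0x807
clock 1: out=1, reg = 0x403
clock 2: out=1, reg = 0x201
clock 3: out=1, reg = 0x900

0x900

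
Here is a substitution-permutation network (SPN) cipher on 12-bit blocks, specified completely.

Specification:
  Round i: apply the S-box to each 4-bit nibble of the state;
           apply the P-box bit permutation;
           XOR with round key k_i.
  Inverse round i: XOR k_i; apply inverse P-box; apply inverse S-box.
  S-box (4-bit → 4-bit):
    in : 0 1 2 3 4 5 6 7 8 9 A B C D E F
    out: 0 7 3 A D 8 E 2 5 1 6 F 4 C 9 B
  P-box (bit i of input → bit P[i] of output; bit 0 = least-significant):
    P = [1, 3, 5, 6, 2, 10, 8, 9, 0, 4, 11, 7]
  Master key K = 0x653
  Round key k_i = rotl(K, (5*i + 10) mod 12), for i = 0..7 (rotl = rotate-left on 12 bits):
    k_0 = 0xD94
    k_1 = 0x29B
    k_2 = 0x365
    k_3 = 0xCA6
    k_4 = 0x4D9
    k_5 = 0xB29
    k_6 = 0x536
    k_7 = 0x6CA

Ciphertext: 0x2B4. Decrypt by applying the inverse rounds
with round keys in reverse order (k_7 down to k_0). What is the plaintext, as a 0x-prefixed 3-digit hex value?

s_0 = ciphertext = 0x2B4
s_1 = InvRound(s_0, k_7) = 0x72B
s_2 = InvRound(s_1, k_6) = 0x2E7
s_3 = InvRound(s_2, k_5) = 0xD8F
s_4 = InvRound(s_3, k_4) = 0xA8E
s_5 = InvRound(s_4, k_3) = 0x03A
s_6 = InvRound(s_5, k_2) = 0x24F
s_7 = InvRound(s_6, k_1) = 0x395
s_8 = InvRound(s_7, k_0) = 0x830

0x830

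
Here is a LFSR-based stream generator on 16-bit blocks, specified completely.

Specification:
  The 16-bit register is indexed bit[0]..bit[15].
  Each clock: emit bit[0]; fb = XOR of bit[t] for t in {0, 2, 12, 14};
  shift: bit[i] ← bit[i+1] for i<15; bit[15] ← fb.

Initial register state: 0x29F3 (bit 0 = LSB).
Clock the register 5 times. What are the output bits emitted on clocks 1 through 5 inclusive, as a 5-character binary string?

11001

reg_0 = 0x29F3
clock 1: out=1, reg = 0x94F9
clock 2: out=1, reg = 0x4A7C
clock 3: out=0, reg = 0x253E
clock 4: out=0, reg = 0x929F
clock 5: out=1, reg = 0xC94F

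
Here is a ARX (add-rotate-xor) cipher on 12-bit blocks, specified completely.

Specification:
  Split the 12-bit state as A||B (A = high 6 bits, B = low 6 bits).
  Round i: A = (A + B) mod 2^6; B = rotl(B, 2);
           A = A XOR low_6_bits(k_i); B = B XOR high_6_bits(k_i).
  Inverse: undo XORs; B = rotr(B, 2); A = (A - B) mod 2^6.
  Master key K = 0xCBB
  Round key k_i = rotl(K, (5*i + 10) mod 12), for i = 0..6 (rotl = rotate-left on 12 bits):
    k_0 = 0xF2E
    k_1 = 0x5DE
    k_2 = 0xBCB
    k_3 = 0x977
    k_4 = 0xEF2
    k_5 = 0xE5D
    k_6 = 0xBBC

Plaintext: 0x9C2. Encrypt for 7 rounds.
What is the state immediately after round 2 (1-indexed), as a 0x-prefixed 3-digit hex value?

0x944

s_0 = plaintext = 0x9C2
s_1 = Round(s_0, k_0) = 0x1F4
s_2 = Round(s_1, k_1) = 0x944
s_3 = Round(s_2, k_2) = 0x8BF
s_4 = Round(s_3, k_3) = 0x59A
s_5 = Round(s_4, k_4) = 0x092
s_6 = Round(s_5, k_5) = 0x270
s_7 = Round(s_6, k_6) = 0x16D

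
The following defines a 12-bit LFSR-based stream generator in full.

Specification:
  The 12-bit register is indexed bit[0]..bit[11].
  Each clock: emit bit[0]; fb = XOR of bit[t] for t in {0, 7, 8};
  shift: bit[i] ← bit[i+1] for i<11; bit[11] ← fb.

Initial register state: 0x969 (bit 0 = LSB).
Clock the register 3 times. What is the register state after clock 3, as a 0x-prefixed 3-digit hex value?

0x52D

reg_0 = 0x969
clock 1: out=1, reg = 0x4B4
clock 2: out=0, reg = 0xA5A
clock 3: out=0, reg = 0x52D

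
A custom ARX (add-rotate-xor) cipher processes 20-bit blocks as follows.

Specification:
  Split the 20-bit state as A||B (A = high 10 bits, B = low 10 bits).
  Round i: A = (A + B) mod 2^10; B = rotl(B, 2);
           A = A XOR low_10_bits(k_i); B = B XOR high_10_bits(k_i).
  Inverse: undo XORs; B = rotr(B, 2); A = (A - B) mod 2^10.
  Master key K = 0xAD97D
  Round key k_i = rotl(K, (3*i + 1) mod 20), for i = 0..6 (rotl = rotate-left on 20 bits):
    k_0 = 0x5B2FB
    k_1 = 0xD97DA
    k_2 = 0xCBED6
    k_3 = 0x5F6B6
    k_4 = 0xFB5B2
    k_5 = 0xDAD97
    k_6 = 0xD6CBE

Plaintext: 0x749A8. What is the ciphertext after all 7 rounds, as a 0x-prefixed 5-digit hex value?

s_0 = plaintext = 0x749A8
s_1 = Round(s_0, k_0) = 0x607CD
s_2 = Round(s_1, k_1) = 0xA5052
s_3 = Round(s_2, k_2) = 0x0C267
s_4 = Round(s_3, k_3) = 0x084E3
s_5 = Round(s_4, k_4) = 0x2D861
s_6 = Round(s_5, k_5) = 0x202EF
s_7 = Round(s_6, k_6) = 0xF44E5

0xF44E5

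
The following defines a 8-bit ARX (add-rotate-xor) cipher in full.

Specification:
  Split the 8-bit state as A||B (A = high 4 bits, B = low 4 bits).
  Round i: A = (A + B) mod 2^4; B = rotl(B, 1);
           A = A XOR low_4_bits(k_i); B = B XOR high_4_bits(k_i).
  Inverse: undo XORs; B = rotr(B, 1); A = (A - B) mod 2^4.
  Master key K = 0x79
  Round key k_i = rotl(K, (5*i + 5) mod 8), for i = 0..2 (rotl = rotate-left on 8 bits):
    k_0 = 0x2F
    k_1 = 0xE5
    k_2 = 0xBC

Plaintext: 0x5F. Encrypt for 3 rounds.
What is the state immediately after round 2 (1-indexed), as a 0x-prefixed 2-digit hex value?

s_0 = plaintext = 0x5F
s_1 = Round(s_0, k_0) = 0xBD
s_2 = Round(s_1, k_1) = 0xD5
s_3 = Round(s_2, k_2) = 0xE1

0xD5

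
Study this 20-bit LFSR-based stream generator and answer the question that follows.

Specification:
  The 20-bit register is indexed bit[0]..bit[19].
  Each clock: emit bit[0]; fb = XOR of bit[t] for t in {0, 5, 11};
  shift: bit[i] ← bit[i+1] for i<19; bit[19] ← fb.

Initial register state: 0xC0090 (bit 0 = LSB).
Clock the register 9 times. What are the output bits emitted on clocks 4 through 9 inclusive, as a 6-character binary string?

reg_0 = 0xC0090
clock 1: out=0, reg = 0x60048
clock 2: out=0, reg = 0x30024
clock 3: out=0, reg = 0x98012
clock 4: out=0, reg = 0x4C009
clock 5: out=1, reg = 0xA6004
clock 6: out=0, reg = 0x53002
clock 7: out=0, reg = 0x29801
clock 8: out=1, reg = 0x14C00
clock 9: out=0, reg = 0x8A600

010010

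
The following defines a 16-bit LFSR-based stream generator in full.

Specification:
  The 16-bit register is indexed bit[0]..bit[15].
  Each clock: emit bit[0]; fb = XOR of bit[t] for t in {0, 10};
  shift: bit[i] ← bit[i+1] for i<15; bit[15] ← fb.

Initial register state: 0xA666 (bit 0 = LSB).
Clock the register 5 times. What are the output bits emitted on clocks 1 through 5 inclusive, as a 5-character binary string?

01100

reg_0 = 0xA666
clock 1: out=0, reg = 0xD333
clock 2: out=1, reg = 0xE999
clock 3: out=1, reg = 0xF4CC
clock 4: out=0, reg = 0xFA66
clock 5: out=0, reg = 0x7D33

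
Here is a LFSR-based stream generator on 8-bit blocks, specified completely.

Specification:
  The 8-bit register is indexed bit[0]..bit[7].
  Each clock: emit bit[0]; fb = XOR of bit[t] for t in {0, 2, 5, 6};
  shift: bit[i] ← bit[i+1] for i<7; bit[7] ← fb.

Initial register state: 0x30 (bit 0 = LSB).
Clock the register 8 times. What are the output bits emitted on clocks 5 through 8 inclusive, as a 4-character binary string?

1100

reg_0 = 0x30
clock 1: out=0, reg = 0x98
clock 2: out=0, reg = 0x4C
clock 3: out=0, reg = 0x26
clock 4: out=0, reg = 0x13
clock 5: out=1, reg = 0x89
clock 6: out=1, reg = 0xC4
clock 7: out=0, reg = 0x62
clock 8: out=0, reg = 0x31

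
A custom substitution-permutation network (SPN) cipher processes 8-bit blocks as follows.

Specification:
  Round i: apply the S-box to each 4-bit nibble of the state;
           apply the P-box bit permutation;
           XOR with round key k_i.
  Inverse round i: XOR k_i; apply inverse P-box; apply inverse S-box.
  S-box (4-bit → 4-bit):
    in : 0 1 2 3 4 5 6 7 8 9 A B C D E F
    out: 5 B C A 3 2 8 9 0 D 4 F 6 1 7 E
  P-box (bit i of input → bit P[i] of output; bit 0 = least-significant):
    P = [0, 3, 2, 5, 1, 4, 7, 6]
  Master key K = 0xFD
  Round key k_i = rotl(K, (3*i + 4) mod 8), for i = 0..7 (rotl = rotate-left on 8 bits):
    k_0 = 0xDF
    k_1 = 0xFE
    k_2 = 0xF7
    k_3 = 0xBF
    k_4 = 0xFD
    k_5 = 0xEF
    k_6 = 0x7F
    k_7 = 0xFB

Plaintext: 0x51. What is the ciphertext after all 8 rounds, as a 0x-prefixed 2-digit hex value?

s_0 = plaintext = 0x51
s_1 = Round(s_0, k_0) = 0xE6
s_2 = Round(s_1, k_1) = 0x4C
s_3 = Round(s_2, k_2) = 0xE9
s_4 = Round(s_3, k_3) = 0x08
s_5 = Round(s_4, k_4) = 0x7F
s_6 = Round(s_5, k_5) = 0x81
s_7 = Round(s_6, k_6) = 0x56
s_8 = Round(s_7, k_7) = 0xCB

0xCB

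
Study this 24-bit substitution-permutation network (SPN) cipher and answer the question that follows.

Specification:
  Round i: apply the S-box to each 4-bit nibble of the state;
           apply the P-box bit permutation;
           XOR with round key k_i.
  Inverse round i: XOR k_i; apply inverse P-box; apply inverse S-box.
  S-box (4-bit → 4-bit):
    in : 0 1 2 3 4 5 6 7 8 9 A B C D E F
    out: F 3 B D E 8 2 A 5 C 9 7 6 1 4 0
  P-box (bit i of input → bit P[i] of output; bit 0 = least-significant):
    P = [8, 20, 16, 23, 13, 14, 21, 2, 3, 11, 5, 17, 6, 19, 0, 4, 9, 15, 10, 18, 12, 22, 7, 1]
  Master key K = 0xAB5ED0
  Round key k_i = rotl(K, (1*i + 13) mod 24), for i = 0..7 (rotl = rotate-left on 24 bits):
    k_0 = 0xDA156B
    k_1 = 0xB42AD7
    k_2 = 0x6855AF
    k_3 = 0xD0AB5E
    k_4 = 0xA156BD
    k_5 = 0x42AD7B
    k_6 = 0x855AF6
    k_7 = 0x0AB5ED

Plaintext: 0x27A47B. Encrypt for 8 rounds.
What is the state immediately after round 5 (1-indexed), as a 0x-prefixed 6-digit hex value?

s_0 = plaintext = 0x27A47B
s_1 = Round(s_0, k_0) = 0x8DCC1D
s_2 = Round(s_1, k_1) = 0xBC5176
s_3 = Round(s_2, k_2) = 0x388933
s_4 = Round(s_3, k_3) = 0x739CB9
s_5 = Round(s_4, k_4) = 0x44388E
s_6 = Round(s_5, k_5) = 0x270980
s_7 = Round(s_6, k_6) = 0x7AEB85
s_8 = Round(s_7, k_7) = 0xEE9FC6

0x44388E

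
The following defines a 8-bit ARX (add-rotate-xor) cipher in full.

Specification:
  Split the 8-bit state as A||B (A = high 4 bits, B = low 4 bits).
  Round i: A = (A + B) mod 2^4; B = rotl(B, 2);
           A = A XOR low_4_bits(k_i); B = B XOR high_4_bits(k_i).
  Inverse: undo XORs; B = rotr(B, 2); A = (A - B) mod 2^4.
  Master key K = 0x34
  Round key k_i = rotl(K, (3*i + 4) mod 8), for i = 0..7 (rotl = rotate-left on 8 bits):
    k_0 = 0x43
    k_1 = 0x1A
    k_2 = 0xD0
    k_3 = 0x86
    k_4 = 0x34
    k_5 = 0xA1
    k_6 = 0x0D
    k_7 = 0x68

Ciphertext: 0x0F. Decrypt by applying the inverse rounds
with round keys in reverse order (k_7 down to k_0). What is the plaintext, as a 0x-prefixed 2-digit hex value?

s_0 = ciphertext = 0x0F
s_1 = InvRound(s_0, k_7) = 0x26
s_2 = InvRound(s_1, k_6) = 0x69
s_3 = InvRound(s_2, k_5) = 0xBC
s_4 = InvRound(s_3, k_4) = 0x0F
s_5 = InvRound(s_4, k_3) = 0x9D
s_6 = InvRound(s_5, k_2) = 0x90
s_7 = InvRound(s_6, k_1) = 0xF4
s_8 = InvRound(s_7, k_0) = 0xC0

0xC0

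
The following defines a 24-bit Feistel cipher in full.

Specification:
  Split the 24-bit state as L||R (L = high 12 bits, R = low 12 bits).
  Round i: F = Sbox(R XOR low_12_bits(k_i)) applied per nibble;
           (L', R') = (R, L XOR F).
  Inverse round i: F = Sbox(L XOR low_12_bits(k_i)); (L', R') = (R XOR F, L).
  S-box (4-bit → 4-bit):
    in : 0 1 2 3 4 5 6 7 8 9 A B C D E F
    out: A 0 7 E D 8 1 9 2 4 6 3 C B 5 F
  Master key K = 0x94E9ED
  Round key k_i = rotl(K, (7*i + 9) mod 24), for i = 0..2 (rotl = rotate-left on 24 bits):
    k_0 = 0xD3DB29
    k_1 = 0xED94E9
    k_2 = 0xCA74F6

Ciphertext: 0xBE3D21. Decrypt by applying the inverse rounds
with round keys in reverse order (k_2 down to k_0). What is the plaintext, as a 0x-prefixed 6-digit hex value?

0x283A29

s_0 = ciphertext = 0xBE3D21
s_1 = InvRound(s_0, k_2) = 0x229BE3
s_2 = InvRound(s_1, k_1) = 0xA29229
s_3 = InvRound(s_2, k_0) = 0x283A29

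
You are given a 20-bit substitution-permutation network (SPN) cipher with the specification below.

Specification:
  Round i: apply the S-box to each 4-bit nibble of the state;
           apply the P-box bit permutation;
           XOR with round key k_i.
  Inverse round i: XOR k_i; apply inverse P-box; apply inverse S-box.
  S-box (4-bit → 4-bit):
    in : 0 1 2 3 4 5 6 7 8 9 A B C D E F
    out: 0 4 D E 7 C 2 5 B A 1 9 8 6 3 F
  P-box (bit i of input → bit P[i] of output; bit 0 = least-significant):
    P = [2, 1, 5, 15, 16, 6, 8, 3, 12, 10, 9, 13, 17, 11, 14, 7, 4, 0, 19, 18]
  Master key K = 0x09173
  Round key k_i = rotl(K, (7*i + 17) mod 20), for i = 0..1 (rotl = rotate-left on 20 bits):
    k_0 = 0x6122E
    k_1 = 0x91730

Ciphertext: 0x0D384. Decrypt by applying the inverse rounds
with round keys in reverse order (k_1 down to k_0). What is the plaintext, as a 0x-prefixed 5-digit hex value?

0x056BA

s_0 = ciphertext = 0x0D384
s_1 = InvRound(s_0, k_1) = 0x756A2
s_2 = InvRound(s_1, k_0) = 0x056BA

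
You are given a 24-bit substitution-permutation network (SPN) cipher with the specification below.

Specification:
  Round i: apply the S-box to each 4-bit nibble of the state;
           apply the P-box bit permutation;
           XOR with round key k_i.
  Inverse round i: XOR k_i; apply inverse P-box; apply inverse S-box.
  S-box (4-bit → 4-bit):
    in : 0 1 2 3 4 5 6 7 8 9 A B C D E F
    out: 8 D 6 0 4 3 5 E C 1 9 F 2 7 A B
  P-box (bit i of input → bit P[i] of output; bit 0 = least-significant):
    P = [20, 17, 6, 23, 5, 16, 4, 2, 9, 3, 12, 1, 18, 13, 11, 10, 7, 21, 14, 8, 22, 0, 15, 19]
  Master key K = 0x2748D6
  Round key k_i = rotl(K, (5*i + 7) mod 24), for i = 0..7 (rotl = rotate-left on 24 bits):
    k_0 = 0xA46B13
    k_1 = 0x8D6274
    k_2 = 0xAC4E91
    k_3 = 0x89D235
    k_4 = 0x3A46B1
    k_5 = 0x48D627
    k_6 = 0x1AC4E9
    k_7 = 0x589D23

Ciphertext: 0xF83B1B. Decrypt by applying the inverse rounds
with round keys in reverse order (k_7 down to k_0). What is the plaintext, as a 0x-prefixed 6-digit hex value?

s_0 = ciphertext = 0xF83B1B
s_1 = InvRound(s_0, k_7) = 0x4CE560
s_2 = InvRound(s_1, k_6) = 0x5A5C35
s_3 = InvRound(s_2, k_5) = 0x434A45
s_4 = InvRound(s_3, k_4) = 0xA583B6
s_5 = InvRound(s_4, k_3) = 0xEB9833
s_6 = InvRound(s_5, k_2) = 0x66A15C
s_7 = InvRound(s_6, k_1) = 0x17355E
s_8 = InvRound(s_7, k_0) = 0xC28DEB

0xC28DEB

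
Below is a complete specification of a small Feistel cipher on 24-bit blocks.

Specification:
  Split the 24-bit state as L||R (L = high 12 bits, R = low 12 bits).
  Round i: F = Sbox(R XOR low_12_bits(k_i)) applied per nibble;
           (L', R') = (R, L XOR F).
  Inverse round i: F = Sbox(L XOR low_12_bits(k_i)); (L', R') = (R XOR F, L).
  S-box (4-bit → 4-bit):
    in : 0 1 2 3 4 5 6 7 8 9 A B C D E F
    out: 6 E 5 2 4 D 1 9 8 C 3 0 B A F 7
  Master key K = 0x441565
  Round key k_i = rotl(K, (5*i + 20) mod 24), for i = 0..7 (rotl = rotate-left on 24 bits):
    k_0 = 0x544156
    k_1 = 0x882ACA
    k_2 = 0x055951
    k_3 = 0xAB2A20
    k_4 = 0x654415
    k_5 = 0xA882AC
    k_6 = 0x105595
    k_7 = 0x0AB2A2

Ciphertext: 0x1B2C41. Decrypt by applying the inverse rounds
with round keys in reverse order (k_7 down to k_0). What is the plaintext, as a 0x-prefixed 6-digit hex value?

s_0 = ciphertext = 0x1B2C41
s_1 = InvRound(s_0, k_7) = 0xEA71B2
s_2 = InvRound(s_1, k_6) = 0x197EA7
s_3 = InvRound(s_2, k_5) = 0xC87197
s_4 = InvRound(s_3, k_4) = 0x952C87
s_5 = InvRound(s_4, k_3) = 0xE12952
s_6 = InvRound(s_5, k_2) = 0x010E12
s_7 = InvRound(s_6, k_1) = 0xDB1010
s_8 = InvRound(s_7, k_0) = 0xBE9DB1

0xBE9DB1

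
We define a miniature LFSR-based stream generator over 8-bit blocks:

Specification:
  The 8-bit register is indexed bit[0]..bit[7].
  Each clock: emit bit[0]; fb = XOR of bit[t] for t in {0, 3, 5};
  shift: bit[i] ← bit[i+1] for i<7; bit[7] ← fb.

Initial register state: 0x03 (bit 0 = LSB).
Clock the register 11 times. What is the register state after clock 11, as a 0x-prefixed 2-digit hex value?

reg_0 = 0x03
clock 1: out=1, reg = 0x81
clock 2: out=1, reg = 0xC0
clock 3: out=0, reg = 0x60
clock 4: out=0, reg = 0xB0
clock 5: out=0, reg = 0xD8
clock 6: out=0, reg = 0xEC
clock 7: out=0, reg = 0x76
clock 8: out=0, reg = 0xBB
clock 9: out=1, reg = 0xDD
clock 10: out=1, reg = 0x6E
clock 11: out=0, reg = 0x37

0x37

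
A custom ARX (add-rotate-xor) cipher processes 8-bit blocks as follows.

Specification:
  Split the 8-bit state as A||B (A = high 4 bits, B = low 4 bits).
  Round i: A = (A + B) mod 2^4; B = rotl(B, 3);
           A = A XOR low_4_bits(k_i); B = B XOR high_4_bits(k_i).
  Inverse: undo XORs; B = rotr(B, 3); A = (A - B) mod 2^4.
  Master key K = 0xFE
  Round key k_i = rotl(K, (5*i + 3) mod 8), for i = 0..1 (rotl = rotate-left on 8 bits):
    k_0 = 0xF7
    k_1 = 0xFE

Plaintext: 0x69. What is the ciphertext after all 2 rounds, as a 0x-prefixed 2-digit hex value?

s_0 = plaintext = 0x69
s_1 = Round(s_0, k_0) = 0x83
s_2 = Round(s_1, k_1) = 0x56

0x56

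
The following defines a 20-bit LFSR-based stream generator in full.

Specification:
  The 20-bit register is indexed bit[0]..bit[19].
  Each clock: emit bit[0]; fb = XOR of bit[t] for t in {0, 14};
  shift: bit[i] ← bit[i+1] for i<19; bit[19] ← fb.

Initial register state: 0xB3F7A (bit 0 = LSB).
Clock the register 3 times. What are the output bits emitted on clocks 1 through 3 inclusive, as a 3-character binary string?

reg_0 = 0xB3F7A
clock 1: out=0, reg = 0x59FBD
clock 2: out=1, reg = 0xACFDE
clock 3: out=0, reg = 0xD67EF

010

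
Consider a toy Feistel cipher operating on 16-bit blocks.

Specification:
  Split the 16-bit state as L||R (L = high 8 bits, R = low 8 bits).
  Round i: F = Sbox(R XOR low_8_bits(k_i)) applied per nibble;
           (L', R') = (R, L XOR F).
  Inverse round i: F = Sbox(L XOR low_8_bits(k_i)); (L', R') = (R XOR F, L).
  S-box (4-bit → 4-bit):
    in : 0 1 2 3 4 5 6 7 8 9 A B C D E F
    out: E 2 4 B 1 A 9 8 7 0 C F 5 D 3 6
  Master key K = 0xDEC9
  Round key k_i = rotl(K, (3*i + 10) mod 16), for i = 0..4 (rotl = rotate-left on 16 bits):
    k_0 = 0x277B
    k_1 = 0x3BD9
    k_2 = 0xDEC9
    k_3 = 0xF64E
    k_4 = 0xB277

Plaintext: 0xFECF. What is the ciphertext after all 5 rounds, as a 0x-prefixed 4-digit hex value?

0x1E49

s_0 = plaintext = 0xFECF
s_1 = Round(s_0, k_0) = 0xCF0F
s_2 = Round(s_1, k_1) = 0x0F16
s_3 = Round(s_2, k_2) = 0x16D9
s_4 = Round(s_3, k_3) = 0xD91E
s_5 = Round(s_4, k_4) = 0x1E49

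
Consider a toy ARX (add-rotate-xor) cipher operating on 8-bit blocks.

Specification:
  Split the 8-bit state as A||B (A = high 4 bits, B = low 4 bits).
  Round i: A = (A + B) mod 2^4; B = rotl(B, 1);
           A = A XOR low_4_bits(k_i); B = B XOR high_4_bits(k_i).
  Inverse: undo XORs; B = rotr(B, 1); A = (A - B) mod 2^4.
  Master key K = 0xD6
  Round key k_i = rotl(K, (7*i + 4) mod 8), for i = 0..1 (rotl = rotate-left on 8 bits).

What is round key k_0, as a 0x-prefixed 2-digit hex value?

K = 0xD6
k_0 = rotl(K, (7*0+4) mod 8) = rotl(K, 4) = 0x6D

0x6D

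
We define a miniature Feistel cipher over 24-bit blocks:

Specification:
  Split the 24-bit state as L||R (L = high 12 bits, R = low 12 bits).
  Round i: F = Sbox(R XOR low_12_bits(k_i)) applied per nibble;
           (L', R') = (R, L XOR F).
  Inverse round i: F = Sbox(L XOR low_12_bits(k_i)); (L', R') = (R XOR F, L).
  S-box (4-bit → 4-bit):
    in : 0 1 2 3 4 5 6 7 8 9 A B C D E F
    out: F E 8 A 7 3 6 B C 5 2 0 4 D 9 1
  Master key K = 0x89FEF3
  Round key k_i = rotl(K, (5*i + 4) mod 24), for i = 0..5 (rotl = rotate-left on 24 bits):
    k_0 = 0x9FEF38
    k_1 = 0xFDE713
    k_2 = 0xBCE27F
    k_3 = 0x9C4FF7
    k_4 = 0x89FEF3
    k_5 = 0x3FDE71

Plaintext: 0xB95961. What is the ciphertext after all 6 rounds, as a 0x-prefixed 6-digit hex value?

0x11C109

s_0 = plaintext = 0xB95961
s_1 = Round(s_0, k_0) = 0x961DA0
s_2 = Round(s_1, k_1) = 0xDA0B6B
s_3 = Round(s_2, k_2) = 0xB6B847
s_4 = Round(s_3, k_3) = 0x847064
s_5 = Round(s_4, k_4) = 0x06411C
s_6 = Round(s_5, k_5) = 0x11C109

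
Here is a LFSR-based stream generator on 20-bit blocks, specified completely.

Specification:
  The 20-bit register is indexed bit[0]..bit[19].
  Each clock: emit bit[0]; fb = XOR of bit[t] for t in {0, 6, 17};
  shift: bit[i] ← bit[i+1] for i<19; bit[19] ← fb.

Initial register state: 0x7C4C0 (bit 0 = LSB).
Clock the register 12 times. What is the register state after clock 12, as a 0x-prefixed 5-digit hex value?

reg_0 = 0x7C4C0
clock 1: out=0, reg = 0x3E260
clock 2: out=0, reg = 0x1F130
clock 3: out=0, reg = 0x0F898
clock 4: out=0, reg = 0x07C4C
clock 5: out=0, reg = 0x83E26
clock 6: out=0, reg = 0x41F13
clock 7: out=1, reg = 0xA0F89
clock 8: out=1, reg = 0x507C4
clock 9: out=0, reg = 0xA83E2
clock 10: out=0, reg = 0x541F1
clock 11: out=1, reg = 0x2A0F8
clock 12: out=0, reg = 0x1507C

0x1507C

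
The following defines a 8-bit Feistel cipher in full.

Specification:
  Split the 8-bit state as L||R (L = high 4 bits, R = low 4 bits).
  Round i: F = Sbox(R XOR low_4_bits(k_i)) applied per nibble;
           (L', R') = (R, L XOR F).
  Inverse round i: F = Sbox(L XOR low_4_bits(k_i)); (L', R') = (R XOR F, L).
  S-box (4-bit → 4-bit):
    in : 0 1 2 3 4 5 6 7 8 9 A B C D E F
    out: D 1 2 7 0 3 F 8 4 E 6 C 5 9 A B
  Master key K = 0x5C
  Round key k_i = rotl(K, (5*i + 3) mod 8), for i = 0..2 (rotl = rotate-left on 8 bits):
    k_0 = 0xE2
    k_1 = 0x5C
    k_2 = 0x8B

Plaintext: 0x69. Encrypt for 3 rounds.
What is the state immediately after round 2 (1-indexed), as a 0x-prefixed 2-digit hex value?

0xA6

s_0 = plaintext = 0x69
s_1 = Round(s_0, k_0) = 0x9A
s_2 = Round(s_1, k_1) = 0xA6
s_3 = Round(s_2, k_2) = 0x63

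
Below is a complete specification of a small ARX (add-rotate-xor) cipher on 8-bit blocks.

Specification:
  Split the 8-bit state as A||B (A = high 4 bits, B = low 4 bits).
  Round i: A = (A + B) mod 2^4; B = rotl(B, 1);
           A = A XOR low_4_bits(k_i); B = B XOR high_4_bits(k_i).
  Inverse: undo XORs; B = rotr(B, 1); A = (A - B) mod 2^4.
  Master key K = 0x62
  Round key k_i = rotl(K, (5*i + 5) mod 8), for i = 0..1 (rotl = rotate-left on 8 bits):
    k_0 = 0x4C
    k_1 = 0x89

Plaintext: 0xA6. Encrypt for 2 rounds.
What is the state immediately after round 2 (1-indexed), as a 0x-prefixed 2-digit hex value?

s_0 = plaintext = 0xA6
s_1 = Round(s_0, k_0) = 0xC8
s_2 = Round(s_1, k_1) = 0xD9

0xD9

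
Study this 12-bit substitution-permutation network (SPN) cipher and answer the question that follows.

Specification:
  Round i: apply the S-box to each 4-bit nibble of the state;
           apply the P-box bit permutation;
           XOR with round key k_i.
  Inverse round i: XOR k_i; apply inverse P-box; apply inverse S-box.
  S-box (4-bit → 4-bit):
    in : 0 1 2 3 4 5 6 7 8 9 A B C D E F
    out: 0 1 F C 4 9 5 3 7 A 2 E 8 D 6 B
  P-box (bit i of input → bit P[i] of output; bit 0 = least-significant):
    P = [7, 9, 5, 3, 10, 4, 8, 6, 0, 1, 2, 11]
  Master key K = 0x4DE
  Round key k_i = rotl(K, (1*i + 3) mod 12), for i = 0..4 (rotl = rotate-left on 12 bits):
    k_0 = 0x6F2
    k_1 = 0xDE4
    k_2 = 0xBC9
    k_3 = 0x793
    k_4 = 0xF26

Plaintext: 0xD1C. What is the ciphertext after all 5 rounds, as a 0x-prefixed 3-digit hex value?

s_0 = plaintext = 0xD1C
s_1 = Round(s_0, k_0) = 0xAFF
s_2 = Round(s_1, k_1) = 0xB3E
s_3 = Round(s_2, k_2) = 0x0AF
s_4 = Round(s_3, k_3) = 0x50B
s_5 = Round(s_4, k_4) = 0x50F

0x50F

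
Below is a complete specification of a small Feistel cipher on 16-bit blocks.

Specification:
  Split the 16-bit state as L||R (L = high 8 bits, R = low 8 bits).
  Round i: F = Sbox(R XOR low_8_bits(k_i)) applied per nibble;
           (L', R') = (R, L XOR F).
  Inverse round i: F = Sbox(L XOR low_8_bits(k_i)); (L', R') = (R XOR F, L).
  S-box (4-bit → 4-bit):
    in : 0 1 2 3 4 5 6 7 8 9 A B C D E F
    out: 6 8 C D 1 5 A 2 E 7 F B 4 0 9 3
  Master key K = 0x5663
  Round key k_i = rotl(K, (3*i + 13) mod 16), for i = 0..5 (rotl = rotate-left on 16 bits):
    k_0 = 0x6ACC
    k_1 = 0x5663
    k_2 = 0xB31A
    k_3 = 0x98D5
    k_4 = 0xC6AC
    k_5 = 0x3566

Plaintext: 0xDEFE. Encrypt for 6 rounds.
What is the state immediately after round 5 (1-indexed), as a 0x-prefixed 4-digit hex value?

0x1BA4

s_0 = plaintext = 0xDEFE
s_1 = Round(s_0, k_0) = 0xFE02
s_2 = Round(s_1, k_1) = 0x0256
s_3 = Round(s_2, k_2) = 0x5616
s_4 = Round(s_3, k_3) = 0x161B
s_5 = Round(s_4, k_4) = 0x1BA4
s_6 = Round(s_5, k_5) = 0xA457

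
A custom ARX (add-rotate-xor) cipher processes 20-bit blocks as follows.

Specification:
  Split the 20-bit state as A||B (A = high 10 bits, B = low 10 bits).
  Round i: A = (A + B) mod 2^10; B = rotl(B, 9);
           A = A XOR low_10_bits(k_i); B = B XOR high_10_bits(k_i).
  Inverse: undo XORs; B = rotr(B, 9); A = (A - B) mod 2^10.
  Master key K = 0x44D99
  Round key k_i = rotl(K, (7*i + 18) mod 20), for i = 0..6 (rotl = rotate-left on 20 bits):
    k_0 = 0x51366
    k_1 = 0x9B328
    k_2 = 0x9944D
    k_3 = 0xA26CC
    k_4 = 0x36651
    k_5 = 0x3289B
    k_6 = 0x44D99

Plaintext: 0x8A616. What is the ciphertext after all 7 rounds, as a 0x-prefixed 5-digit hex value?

s_0 = plaintext = 0x8A616
s_1 = Round(s_0, k_0) = 0xD644F
s_2 = Round(s_1, k_1) = 0x2004B
s_3 = Round(s_2, k_2) = 0x21840
s_4 = Round(s_3, k_3) = 0x82AA9
s_5 = Round(s_4, k_4) = 0xB8B8D
s_6 = Round(s_5, k_5) = 0xBD30C
s_7 = Round(s_6, k_6) = 0xE6495

0xE6495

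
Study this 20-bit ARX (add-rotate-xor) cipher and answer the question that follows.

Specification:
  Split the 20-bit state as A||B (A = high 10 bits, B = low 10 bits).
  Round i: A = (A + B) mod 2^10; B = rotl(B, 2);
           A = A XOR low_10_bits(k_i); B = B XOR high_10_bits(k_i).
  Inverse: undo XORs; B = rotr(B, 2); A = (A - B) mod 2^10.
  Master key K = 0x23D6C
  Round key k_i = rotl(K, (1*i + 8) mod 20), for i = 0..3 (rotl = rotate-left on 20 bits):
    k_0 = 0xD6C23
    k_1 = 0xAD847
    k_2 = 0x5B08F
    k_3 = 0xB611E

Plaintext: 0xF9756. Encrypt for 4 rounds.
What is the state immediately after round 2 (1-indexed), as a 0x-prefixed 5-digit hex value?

s_0 = plaintext = 0xF9756
s_1 = Round(s_0, k_0) = 0xC6200
s_2 = Round(s_1, k_1) = 0x57EB4
s_3 = Round(s_2, k_2) = 0x273BE
s_4 = Round(s_3, k_3) = 0x51023

0x57EB4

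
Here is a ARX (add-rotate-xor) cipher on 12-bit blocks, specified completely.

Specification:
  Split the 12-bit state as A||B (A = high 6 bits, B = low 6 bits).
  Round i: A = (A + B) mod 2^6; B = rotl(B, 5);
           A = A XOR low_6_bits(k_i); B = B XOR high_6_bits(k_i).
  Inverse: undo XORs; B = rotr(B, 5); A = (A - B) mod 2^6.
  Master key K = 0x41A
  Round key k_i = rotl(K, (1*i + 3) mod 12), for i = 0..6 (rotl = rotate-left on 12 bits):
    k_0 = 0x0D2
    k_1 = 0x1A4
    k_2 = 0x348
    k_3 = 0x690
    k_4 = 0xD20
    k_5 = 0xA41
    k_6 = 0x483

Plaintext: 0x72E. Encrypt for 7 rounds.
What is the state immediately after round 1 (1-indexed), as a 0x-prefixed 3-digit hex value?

0x614

s_0 = plaintext = 0x72E
s_1 = Round(s_0, k_0) = 0x614
s_2 = Round(s_1, k_1) = 0x20C
s_3 = Round(s_2, k_2) = 0x70B
s_4 = Round(s_3, k_3) = 0xDFF
s_5 = Round(s_4, k_4) = 0x58B
s_6 = Round(s_5, k_5) = 0x80C
s_7 = Round(s_6, k_6) = 0xBD4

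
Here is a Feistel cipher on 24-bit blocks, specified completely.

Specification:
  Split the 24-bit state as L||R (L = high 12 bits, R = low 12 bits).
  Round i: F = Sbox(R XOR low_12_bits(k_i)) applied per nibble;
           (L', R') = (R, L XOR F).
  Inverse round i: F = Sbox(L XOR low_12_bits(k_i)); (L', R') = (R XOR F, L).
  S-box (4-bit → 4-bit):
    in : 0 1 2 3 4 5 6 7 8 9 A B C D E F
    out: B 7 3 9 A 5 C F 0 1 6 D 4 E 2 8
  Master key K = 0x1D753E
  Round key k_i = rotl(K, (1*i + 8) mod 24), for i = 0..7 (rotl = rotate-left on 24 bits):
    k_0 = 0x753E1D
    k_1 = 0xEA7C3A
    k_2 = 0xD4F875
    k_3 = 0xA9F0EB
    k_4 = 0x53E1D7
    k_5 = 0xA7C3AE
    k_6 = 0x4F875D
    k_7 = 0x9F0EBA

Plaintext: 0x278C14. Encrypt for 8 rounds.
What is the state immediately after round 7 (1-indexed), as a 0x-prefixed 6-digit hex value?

s_0 = plaintext = 0x278C14
s_1 = Round(s_0, k_0) = 0xC141C9
s_2 = Round(s_1, k_1) = 0x1C929D
s_3 = Round(s_2, k_2) = 0x29D7E9
s_4 = Round(s_3, k_3) = 0x7E9D2E
s_5 = Round(s_4, k_4) = 0xD2E368
s_6 = Round(s_5, k_5) = 0x368662
s_7 = Round(s_6, k_6) = 0x6624F0
s_8 = Round(s_7, k_7) = 0x4F00C4

0x6624F0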